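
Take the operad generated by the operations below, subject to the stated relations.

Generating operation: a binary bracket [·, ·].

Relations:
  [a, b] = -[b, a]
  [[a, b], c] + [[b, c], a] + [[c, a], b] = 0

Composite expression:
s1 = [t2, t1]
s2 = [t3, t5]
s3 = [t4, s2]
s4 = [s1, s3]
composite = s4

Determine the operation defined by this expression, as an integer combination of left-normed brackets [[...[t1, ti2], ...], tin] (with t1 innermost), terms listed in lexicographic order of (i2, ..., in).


Skip Jacobi rewriting: expand, keep t1-initial words, read off terms.
Composite bracket: [[t2, t1], [t4, [t3, t5]]]
Expanding via [a, b] = ab - ba: 16 signed words (2^4 = 16).
The t1-initial words carry the normal form:
  t1t2t3t5t4 (sign +1) contributes +[[[[t1, t2], t3], t5], t4]
  t1t2t4t3t5 (sign -1) contributes -[[[[t1, t2], t4], t3], t5]
  t1t2t4t5t3 (sign +1) contributes +[[[[t1, t2], t4], t5], t3]
  t1t2t5t3t4 (sign -1) contributes -[[[[t1, t2], t5], t3], t4]

[[[[t1, t2], t3], t5], t4] - [[[[t1, t2], t4], t3], t5] + [[[[t1, t2], t4], t5], t3] - [[[[t1, t2], t5], t3], t4]


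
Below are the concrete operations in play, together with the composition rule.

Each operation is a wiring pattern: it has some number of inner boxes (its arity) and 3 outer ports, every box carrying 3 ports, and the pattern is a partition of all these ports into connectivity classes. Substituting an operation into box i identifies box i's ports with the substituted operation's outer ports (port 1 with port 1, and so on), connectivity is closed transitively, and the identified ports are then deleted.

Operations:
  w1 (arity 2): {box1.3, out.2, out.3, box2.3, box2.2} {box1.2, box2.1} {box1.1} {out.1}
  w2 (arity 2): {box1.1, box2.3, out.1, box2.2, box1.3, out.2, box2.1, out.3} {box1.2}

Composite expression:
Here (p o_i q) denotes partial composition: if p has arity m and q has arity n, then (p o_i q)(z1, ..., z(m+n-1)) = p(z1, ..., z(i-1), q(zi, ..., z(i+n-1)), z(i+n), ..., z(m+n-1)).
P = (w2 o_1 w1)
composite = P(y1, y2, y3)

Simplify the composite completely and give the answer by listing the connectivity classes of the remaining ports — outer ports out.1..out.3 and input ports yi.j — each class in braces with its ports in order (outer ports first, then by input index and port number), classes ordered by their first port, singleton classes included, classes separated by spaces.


{out.1, out.2, out.3, y1.3, y2.2, y2.3, y3.1, y3.2, y3.3} {y1.1} {y1.2, y2.1}

Two ports join when wires chain via w2-identified ports.
stage w1: inputs (y1, y2), connectivity {out.1} {out.2, out.3, y1.3, y2.2, y2.3} {y1.1} {y1.2, y2.1}, out.j its boundary
stage w2: inputs (y1, y2, y3), connectivity {out.1, out.2, out.3, y1.3, y2.2, y2.3, y3.1, y3.2, y3.3} {y1.1} {y1.2, y2.1}, out.j its boundary


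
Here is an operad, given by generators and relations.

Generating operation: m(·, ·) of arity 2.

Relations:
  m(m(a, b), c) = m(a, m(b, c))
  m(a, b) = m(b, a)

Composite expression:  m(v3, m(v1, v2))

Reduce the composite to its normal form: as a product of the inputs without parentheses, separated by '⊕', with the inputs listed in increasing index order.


Key point: m commutes, so take the v-inputs in any fixed order.
m(v1, v2) flattens to v1 ⊕ v2
m(v3, m(v1, v2)) flattens to v3 ⊕ v1 ⊕ v2
reordering the factors by index: v1 ⊕ v2 ⊕ v3

v1 ⊕ v2 ⊕ v3


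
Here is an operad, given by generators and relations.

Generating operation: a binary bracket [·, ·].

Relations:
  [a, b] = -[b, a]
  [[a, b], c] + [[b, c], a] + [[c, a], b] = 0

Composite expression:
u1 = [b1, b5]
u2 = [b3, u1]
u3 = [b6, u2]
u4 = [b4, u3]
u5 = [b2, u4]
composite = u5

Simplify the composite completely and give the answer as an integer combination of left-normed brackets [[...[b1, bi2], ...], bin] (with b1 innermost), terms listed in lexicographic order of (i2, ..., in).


A multilinear Lie element is pinned by b1-initial words (b1 innermost).
Composite bracket: [b2, [b4, [b6, [b3, [b1, b5]]]]]
Full expansion: 32 signed words from ab - ba (2^5 = 32).
The b1-initial words carry the normal form:
  the word b1b5b3b6b4b2 carries sign +1 and contributes +[[[[[b1, b5], b3], b6], b4], b2]

[[[[[b1, b5], b3], b6], b4], b2]


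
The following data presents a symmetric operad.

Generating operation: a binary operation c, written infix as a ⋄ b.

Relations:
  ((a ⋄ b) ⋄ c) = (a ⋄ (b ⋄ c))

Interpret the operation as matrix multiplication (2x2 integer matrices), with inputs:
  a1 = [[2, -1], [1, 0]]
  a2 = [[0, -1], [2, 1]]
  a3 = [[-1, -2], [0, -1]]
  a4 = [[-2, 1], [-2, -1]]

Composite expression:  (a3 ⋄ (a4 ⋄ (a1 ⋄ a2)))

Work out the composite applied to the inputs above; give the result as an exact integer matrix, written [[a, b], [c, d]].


[[-12, -19], [-4, -7]]

(a1 ⋄ a2) = [[-2, -3], [0, -1]]
(a4 ⋄ (a1 ⋄ a2)) = [[4, 5], [4, 7]]
(a3 ⋄ (a4 ⋄ (a1 ⋄ a2))) = [[-12, -19], [-4, -7]]


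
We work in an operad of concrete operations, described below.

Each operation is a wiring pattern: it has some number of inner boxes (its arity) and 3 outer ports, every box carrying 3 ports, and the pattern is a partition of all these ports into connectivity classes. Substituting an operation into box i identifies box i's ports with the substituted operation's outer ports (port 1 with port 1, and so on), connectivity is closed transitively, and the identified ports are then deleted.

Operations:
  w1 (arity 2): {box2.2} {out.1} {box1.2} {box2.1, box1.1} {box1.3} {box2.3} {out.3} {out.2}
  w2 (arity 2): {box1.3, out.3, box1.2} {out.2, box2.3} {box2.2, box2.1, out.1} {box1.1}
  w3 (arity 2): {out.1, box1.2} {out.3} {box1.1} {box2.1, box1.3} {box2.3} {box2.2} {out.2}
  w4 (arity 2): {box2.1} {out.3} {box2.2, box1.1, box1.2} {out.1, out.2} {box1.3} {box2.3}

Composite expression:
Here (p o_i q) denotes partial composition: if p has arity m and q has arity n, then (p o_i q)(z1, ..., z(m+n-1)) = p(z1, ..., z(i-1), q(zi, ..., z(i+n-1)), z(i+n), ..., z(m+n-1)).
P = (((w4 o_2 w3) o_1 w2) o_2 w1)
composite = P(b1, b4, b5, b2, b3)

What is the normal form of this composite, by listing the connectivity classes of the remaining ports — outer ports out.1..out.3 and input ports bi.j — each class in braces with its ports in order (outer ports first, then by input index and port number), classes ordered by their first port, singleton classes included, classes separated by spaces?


{out.1, out.2} {out.3} {b1.1} {b1.2, b1.3} {b2.1} {b2.2} {b2.3, b3.1} {b3.2} {b3.3} {b4.1, b5.1} {b4.2} {b4.3} {b5.2} {b5.3}

Two ports join when wires chain via w4-identified ports.
stage w1: inputs (b4, b5), connectivity {out.1} {out.2} {out.3} {b4.1, b5.1} {b4.2} {b4.3} {b5.2} {b5.3}, out.j its boundary
stage w2: inputs (b1, b4, b5), connectivity {out.1} {out.2} {out.3, b1.2, b1.3} {b1.1} {b4.1, b5.1} {b4.2} {b4.3} {b5.2} {b5.3}, out.j its boundary
stage w3: inputs (b2, b3), connectivity {out.1, b2.2} {out.2} {out.3} {b2.1} {b2.3, b3.1} {b3.2} {b3.3}, out.j its boundary
stage w4: inputs (b1, b4, b5, b2, b3), connectivity {out.1, out.2} {out.3} {b1.1} {b1.2, b1.3} {b2.1} {b2.2} {b2.3, b3.1} {b3.2} {b3.3} {b4.1, b5.1} {b4.2} {b4.3} {b5.2} {b5.3}, out.j its boundary


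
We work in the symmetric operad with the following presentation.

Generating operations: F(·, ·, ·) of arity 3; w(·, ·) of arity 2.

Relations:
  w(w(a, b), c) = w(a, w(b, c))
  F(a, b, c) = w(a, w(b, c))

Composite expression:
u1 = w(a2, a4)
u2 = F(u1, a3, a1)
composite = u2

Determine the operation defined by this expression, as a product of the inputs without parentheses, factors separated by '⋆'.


a2 ⋆ a4 ⋆ a3 ⋆ a1

All parenthesizations of F agree; list the a-inputs left to right.
w(a2, a4) reduces to a2 ⋆ a4
F(w(a2, a4), a3, a1) reduces to a2 ⋆ a4 ⋆ a3 ⋆ a1


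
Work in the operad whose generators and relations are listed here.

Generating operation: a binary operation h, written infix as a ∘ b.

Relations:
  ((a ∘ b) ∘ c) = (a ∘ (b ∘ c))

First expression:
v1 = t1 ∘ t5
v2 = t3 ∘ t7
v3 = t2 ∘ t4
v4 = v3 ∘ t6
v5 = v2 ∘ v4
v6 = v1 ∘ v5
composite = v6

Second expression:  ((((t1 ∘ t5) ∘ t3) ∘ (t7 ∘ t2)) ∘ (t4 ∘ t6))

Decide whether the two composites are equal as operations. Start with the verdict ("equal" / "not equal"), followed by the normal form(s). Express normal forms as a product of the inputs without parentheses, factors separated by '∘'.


The first composite normalizes to t1 ∘ t5 ∘ t3 ∘ t7 ∘ t2 ∘ t4 ∘ t6
The second composite normalizes to t1 ∘ t5 ∘ t3 ∘ t7 ∘ t2 ∘ t4 ∘ t6
Identical normal forms: equal.

equal — both sides give t1 ∘ t5 ∘ t3 ∘ t7 ∘ t2 ∘ t4 ∘ t6


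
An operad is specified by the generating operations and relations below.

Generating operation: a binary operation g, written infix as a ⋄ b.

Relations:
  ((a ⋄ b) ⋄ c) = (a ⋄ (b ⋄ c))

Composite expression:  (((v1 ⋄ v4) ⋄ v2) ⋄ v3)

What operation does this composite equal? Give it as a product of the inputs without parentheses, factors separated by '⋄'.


Under associativity of g, the answer is the v's in reading order.
(v1 ⋄ v4) spells out as v1 ⋄ v4
((v1 ⋄ v4) ⋄ v2) spells out as v1 ⋄ v4 ⋄ v2
(((v1 ⋄ v4) ⋄ v2) ⋄ v3) spells out as v1 ⋄ v4 ⋄ v2 ⋄ v3

v1 ⋄ v4 ⋄ v2 ⋄ v3


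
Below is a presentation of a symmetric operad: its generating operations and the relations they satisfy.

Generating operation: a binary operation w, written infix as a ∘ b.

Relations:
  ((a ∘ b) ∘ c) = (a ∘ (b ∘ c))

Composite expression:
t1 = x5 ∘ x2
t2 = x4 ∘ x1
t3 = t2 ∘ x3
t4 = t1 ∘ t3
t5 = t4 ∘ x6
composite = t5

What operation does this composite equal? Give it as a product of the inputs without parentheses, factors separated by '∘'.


x5 ∘ x2 ∘ x4 ∘ x1 ∘ x3 ∘ x6


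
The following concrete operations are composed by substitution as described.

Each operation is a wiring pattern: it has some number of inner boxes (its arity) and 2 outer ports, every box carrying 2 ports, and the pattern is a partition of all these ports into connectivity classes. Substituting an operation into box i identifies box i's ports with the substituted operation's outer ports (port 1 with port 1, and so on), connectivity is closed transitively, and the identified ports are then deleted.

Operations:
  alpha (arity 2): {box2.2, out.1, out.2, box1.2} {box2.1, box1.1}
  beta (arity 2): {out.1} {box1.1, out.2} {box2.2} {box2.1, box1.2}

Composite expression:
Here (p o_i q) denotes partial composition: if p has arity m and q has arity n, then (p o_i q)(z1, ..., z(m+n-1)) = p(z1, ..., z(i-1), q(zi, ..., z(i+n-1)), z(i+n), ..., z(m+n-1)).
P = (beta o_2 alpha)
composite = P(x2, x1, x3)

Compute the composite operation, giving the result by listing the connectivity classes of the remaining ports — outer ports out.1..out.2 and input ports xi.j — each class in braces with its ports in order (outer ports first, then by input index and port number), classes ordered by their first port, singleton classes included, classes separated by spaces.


Two ports join when wires chain via beta-identified ports.
through alpha, on inputs (x1, x3): {out.1, out.2, x1.2, x3.2} {x1.1, x3.1} (out.j = stage outer ports)
through beta, on inputs (x2, x1, x3): {out.1} {out.2, x2.1} {x1.1, x3.1} {x1.2, x2.2, x3.2} (out.j = stage outer ports)

{out.1} {out.2, x2.1} {x1.1, x3.1} {x1.2, x2.2, x3.2}


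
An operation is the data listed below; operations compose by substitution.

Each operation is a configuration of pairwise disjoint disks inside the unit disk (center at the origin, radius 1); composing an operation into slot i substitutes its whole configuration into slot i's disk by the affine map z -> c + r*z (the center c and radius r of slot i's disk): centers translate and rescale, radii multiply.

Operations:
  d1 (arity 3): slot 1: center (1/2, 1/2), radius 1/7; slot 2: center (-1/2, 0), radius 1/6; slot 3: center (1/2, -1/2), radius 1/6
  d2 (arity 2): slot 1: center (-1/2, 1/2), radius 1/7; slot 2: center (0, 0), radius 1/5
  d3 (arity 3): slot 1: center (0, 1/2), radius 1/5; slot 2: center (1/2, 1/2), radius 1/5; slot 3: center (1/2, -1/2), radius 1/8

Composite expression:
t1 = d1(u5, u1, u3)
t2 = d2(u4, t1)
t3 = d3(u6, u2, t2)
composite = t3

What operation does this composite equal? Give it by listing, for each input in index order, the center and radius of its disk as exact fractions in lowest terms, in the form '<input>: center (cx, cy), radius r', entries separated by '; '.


u1: center (39/80, -1/2), radius 1/240; u2: center (1/2, 1/2), radius 1/5; u3: center (41/80, -41/80), radius 1/240; u4: center (7/16, -7/16), radius 1/56; u5: center (41/80, -39/80), radius 1/280; u6: center (0, 1/2), radius 1/5

Each u-disk chains the slot maps above it in d3; radii multiply.
input u6: applying the 1 nested substitution gives center (0, 1/2), radius 1/5
input u2: applying the 1 nested substitution gives center (1/2, 1/2), radius 1/5
input u4: applying the 2 nested substitutions gives center (7/16, -7/16), radius 1/56
input u5: applying the 3 nested substitutions gives center (41/80, -39/80), radius 1/280
input u1: applying the 3 nested substitutions gives center (39/80, -1/2), radius 1/240
input u3: applying the 3 nested substitutions gives center (41/80, -41/80), radius 1/240


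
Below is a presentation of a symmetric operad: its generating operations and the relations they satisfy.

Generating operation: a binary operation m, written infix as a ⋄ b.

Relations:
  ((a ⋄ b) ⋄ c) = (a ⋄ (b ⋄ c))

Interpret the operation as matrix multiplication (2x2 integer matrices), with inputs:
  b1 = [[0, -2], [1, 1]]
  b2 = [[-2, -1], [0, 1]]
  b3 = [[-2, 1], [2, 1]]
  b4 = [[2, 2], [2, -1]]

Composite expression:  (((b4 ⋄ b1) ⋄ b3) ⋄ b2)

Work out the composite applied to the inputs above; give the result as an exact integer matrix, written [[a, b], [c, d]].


[[16, 8], [16, 2]]

(b4 ⋄ b1) = [[2, -2], [-1, -5]]
((b4 ⋄ b1) ⋄ b3) = [[-8, 0], [-8, -6]]
(((b4 ⋄ b1) ⋄ b3) ⋄ b2) = [[16, 8], [16, 2]]


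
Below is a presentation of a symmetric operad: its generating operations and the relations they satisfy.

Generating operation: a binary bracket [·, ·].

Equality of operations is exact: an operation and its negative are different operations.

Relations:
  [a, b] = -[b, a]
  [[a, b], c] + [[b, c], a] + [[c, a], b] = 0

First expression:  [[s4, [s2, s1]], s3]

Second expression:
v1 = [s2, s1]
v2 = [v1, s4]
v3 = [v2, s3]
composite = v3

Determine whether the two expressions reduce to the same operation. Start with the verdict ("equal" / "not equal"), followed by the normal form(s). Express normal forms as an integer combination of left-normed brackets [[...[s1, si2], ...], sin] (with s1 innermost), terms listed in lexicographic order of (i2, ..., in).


Normal form of the first expression: [[[s1, s2], s4], s3]
Normal form of the second expression: -[[[s1, s2], s4], s3]
They disagree, so not equal.

not equal; the first gives [[[s1, s2], s4], s3] and the second -[[[s1, s2], s4], s3]


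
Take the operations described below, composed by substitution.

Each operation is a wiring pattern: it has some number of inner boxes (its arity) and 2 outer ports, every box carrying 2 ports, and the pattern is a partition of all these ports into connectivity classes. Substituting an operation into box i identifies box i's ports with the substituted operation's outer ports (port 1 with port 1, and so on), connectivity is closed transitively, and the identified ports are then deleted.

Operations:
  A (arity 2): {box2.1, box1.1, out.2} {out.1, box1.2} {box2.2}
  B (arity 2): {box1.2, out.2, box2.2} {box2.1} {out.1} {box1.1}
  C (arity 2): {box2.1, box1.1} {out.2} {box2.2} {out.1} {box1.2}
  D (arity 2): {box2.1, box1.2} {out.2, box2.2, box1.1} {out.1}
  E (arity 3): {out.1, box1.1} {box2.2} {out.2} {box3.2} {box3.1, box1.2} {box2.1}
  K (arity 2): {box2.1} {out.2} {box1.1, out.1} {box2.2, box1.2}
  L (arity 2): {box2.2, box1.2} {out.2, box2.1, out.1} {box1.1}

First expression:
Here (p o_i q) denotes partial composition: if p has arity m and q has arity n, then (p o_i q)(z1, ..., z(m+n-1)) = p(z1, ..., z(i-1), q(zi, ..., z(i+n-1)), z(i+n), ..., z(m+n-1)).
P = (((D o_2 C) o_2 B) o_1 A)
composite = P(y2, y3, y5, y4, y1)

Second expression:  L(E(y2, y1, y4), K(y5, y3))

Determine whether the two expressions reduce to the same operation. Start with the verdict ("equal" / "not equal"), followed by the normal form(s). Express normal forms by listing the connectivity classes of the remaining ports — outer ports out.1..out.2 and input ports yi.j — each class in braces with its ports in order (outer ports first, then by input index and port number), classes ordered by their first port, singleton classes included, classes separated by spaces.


Reducing the first expression gives {out.1} {out.2, y2.2} {y1.1} {y1.2} {y2.1, y3.1} {y3.2} {y4.1} {y4.2, y5.2} {y5.1}
Reducing the second expression gives {out.1, out.2, y5.1} {y1.1} {y1.2} {y2.1} {y2.2, y4.1} {y3.1} {y3.2, y5.2} {y4.2}
Different reductions; not equal.

not equal — first {out.1} {out.2, y2.2} {y1.1} {y1.2} {y2.1, y3.1} {y3.2} {y4.1} {y4.2, y5.2} {y5.1}, second {out.1, out.2, y5.1} {y1.1} {y1.2} {y2.1} {y2.2, y4.1} {y3.1} {y3.2, y5.2} {y4.2}


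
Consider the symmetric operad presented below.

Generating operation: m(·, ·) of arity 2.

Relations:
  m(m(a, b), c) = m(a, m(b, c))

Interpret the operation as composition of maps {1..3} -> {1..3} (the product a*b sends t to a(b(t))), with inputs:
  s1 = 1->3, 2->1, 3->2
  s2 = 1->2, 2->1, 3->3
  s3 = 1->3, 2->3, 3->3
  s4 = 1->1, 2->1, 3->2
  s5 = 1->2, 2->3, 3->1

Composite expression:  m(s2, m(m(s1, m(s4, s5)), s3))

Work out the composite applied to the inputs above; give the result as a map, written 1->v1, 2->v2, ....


1->3, 2->3, 3->3

m(s4, s5) = 1->1, 2->2, 3->1
m(s1, m(s4, s5)) = 1->3, 2->1, 3->3
m(m(s1, m(s4, s5)), s3) = 1->3, 2->3, 3->3
m(s2, m(m(s1, m(s4, s5)), s3)) = 1->3, 2->3, 3->3


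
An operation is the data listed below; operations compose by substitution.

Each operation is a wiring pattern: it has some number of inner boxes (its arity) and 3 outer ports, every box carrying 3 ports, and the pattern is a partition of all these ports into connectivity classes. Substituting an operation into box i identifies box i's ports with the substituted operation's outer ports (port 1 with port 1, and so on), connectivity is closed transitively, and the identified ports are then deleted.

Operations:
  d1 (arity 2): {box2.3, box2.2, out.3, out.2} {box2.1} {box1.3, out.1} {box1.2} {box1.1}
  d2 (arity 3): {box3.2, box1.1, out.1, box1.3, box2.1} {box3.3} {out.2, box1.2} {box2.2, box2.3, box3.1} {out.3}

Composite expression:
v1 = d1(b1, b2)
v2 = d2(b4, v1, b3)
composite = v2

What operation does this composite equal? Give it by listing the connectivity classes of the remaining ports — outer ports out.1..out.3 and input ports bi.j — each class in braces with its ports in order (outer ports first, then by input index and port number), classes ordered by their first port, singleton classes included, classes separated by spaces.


Two ports join when wires chain via d2-identified ports.
d1 over (b1, b2) gives {out.1, b1.3} {out.2, out.3, b2.2, b2.3} {b1.1} {b1.2} {b2.1}, out.j being that stage's outer ports
d2 over (b4, b1, b2, b3) gives {out.1, b1.3, b3.2, b4.1, b4.3} {out.2, b4.2} {out.3} {b1.1} {b1.2} {b2.1} {b2.2, b2.3, b3.1} {b3.3}, out.j being that stage's outer ports

{out.1, b1.3, b3.2, b4.1, b4.3} {out.2, b4.2} {out.3} {b1.1} {b1.2} {b2.1} {b2.2, b2.3, b3.1} {b3.3}


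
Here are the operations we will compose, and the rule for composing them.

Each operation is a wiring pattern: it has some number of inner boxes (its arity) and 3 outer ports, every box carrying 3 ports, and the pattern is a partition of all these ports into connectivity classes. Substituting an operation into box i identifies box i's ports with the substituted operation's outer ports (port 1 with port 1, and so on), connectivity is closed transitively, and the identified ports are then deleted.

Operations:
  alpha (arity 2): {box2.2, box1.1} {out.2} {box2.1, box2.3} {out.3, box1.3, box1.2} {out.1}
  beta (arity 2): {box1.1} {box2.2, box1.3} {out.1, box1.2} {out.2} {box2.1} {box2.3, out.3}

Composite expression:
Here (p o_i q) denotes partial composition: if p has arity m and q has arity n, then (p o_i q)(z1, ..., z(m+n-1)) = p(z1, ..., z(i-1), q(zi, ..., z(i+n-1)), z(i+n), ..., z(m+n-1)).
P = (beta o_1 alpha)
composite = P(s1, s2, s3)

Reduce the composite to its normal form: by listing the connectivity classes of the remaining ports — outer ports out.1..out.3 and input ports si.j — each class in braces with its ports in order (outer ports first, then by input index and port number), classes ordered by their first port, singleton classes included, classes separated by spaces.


Two ports join when wires chain via beta-identified ports.
stage alpha: inputs (s1, s2), connectivity {out.1} {out.2} {out.3, s1.2, s1.3} {s1.1, s2.2} {s2.1, s2.3}, out.j its boundary
stage beta: inputs (s1, s2, s3), connectivity {out.1} {out.2} {out.3, s3.3} {s1.1, s2.2} {s1.2, s1.3, s3.2} {s2.1, s2.3} {s3.1}, out.j its boundary

{out.1} {out.2} {out.3, s3.3} {s1.1, s2.2} {s1.2, s1.3, s3.2} {s2.1, s2.3} {s3.1}


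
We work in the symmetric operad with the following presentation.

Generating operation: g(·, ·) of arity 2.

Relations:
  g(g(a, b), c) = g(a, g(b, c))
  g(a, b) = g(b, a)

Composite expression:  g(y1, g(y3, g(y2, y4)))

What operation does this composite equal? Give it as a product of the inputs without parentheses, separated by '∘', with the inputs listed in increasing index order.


y1 ∘ y2 ∘ y3 ∘ y4

With g associative and commutative, the y-input set is all that matters.
g(y2, y4) reduces to y2 ∘ y4
g(y3, g(y2, y4)) reduces to y3 ∘ y2 ∘ y4
g(y1, g(y3, g(y2, y4))) reduces to y1 ∘ y3 ∘ y2 ∘ y4
reordering the factors by index: y1 ∘ y2 ∘ y3 ∘ y4


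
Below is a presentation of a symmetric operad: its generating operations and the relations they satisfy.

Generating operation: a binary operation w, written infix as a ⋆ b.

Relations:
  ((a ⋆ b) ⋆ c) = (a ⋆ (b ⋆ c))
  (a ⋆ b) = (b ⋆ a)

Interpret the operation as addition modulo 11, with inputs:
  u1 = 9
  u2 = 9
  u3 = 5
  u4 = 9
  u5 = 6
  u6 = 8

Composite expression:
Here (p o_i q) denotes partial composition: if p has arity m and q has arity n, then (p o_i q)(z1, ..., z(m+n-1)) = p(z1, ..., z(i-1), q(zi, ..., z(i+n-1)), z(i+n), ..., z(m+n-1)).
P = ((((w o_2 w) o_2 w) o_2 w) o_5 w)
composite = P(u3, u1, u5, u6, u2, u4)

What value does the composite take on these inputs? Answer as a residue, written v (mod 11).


2 (mod 11)


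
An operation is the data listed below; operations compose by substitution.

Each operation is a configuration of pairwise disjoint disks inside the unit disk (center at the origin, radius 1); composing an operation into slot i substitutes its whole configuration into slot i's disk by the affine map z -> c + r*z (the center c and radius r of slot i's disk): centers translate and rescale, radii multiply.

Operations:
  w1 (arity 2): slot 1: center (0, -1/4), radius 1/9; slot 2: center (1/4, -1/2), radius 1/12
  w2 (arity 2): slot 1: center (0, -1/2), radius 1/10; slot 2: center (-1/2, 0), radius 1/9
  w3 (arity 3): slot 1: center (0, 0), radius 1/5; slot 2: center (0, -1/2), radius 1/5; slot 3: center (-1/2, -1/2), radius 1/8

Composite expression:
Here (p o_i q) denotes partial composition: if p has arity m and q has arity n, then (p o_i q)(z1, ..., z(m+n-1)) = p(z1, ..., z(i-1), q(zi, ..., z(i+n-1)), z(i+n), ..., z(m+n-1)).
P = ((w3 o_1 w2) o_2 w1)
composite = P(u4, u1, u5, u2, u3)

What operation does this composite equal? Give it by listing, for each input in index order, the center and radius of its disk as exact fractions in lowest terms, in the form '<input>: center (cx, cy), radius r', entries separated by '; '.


Only the slot chain above each u matters under w3; compose those maps.
u4 passes through 2 substitutions, ending at center (0, -1/10), radius 1/50
u1 passes through 3 substitutions, ending at center (-1/10, -1/180), radius 1/405
u5 passes through 3 substitutions, ending at center (-17/180, -1/90), radius 1/540
u2 passes through 1 substitution, ending at center (0, -1/2), radius 1/5
u3 passes through 1 substitution, ending at center (-1/2, -1/2), radius 1/8

u1: center (-1/10, -1/180), radius 1/405; u2: center (0, -1/2), radius 1/5; u3: center (-1/2, -1/2), radius 1/8; u4: center (0, -1/10), radius 1/50; u5: center (-17/180, -1/90), radius 1/540


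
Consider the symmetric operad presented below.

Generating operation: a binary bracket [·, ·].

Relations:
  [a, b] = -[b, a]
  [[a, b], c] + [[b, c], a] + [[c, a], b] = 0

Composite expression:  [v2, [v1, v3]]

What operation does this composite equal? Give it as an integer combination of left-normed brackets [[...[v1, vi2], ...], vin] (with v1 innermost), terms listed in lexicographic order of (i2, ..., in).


Expand each bracket as ab - ba; the v1-initial words give the coefficients.
Composite bracket: [v2, [v1, v3]]
Applying ab - ba throughout gives 4 signed words (2^2 = 4).
Words beginning with v1 determine it all:
  v1v3v2 (sign -1) contributes -[[v1, v3], v2]

-[[v1, v3], v2]


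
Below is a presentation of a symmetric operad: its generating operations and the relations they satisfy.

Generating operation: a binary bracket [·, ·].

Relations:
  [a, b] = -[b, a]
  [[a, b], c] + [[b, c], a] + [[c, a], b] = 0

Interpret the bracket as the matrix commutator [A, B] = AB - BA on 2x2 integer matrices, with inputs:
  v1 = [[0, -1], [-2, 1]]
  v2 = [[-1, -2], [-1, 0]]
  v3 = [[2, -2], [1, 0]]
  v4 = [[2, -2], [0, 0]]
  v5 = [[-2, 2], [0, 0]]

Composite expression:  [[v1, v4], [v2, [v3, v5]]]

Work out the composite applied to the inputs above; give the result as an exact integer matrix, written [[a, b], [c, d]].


[v1, v4] = [[-4, 4], [-4, 4]]
[v3, v5] = [[-2, 0], [-2, 2]]
[v2, [v3, v5]] = [[4, -8], [2, -4]]
[[v1, v4], [v2, [v3, v5]]] = [[-24, 32], [-16, 24]]

[[-24, 32], [-16, 24]]


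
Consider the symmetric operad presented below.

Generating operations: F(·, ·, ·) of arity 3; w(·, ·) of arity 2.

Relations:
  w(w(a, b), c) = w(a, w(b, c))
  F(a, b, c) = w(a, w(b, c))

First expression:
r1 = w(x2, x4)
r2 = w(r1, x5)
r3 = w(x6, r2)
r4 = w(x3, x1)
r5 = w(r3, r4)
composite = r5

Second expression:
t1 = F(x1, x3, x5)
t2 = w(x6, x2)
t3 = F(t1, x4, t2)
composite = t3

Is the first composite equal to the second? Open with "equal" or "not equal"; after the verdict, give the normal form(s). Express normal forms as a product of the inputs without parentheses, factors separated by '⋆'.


not equal: they reduce to x6 ⋆ x2 ⋆ x4 ⋆ x5 ⋆ x3 ⋆ x1 and x1 ⋆ x3 ⋆ x5 ⋆ x4 ⋆ x6 ⋆ x2

The first composite normalizes to x6 ⋆ x2 ⋆ x4 ⋆ x5 ⋆ x3 ⋆ x1
The second composite normalizes to x1 ⋆ x3 ⋆ x5 ⋆ x4 ⋆ x6 ⋆ x2
They disagree, so not equal.


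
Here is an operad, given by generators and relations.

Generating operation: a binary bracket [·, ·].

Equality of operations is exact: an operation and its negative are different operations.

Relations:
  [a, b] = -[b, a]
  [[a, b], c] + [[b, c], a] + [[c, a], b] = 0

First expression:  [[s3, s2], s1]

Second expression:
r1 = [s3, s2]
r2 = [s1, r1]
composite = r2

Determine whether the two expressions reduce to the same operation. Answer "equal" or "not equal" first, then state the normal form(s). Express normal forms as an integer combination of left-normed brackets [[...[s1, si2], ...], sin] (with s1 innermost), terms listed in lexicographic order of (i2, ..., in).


The first expression, normalized: [[s1, s2], s3] - [[s1, s3], s2]
The second expression, normalized: -[[s1, s2], s3] + [[s1, s3], s2]
They disagree, so not equal.

not equal; first: [[s1, s2], s3] - [[s1, s3], s2]; second: -[[s1, s2], s3] + [[s1, s3], s2]


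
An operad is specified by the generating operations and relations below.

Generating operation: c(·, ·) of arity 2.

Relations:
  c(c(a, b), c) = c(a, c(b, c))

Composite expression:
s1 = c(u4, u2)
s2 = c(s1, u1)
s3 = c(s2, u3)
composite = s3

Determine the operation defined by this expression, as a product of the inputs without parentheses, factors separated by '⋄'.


u4 ⋄ u2 ⋄ u1 ⋄ u3

Key point: c is associative — brackets drop, the u-order remains.
c(u4, u2) linearizes to u4 ⋄ u2
c(c(u4, u2), u1) linearizes to u4 ⋄ u2 ⋄ u1
c(c(c(u4, u2), u1), u3) linearizes to u4 ⋄ u2 ⋄ u1 ⋄ u3


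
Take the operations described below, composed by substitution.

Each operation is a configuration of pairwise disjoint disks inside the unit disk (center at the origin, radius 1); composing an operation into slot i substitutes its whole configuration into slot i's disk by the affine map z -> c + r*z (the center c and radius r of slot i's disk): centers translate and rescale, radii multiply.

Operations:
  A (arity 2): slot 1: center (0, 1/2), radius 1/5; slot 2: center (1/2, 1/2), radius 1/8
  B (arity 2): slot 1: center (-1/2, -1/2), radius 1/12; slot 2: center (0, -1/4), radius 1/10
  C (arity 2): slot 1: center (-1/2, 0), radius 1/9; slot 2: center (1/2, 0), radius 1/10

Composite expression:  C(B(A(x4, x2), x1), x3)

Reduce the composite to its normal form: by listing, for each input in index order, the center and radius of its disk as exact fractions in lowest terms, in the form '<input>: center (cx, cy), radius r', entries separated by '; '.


Follow each x-input down from C: c' goes to c + r*c', radius to r*r'.
for x4, the 3-step affine chain lands on center (-5/9, -11/216), radius 1/540
for x2, the 3-step affine chain lands on center (-119/216, -11/216), radius 1/864
for x1, the 2-step affine chain lands on center (-1/2, -1/36), radius 1/90
for x3, the 1-step affine chain lands on center (1/2, 0), radius 1/10

x1: center (-1/2, -1/36), radius 1/90; x2: center (-119/216, -11/216), radius 1/864; x3: center (1/2, 0), radius 1/10; x4: center (-5/9, -11/216), radius 1/540


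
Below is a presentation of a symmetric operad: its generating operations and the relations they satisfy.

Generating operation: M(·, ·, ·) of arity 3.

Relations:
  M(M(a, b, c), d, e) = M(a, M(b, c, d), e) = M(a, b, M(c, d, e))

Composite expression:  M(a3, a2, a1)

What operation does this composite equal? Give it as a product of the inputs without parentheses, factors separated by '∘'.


a3 ∘ a2 ∘ a1


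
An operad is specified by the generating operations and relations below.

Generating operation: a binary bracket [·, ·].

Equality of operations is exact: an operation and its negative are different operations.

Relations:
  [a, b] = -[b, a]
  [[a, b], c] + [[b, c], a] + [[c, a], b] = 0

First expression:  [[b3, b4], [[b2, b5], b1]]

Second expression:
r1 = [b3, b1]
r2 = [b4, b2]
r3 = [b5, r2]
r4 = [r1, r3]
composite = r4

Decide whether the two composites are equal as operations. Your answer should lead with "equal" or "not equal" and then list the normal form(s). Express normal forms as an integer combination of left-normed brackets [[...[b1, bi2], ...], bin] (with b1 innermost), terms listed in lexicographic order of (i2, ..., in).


not equal: they reduce to [[[[b1, b2], b5], b3], b4] - [[[[b1, b2], b5], b4], b3] - [[[[b1, b5], b2], b3], b4] + [[[[b1, b5], b2], b4], b3] and -[[[[b1, b3], b2], b4], b5] + [[[[b1, b3], b4], b2], b5] + [[[[b1, b3], b5], b2], b4] - [[[[b1, b3], b5], b4], b2]

In normal form, the first expression is [[[[b1, b2], b5], b3], b4] - [[[[b1, b2], b5], b4], b3] - [[[[b1, b5], b2], b3], b4] + [[[[b1, b5], b2], b4], b3]
In normal form, the second expression is -[[[[b1, b3], b2], b4], b5] + [[[[b1, b3], b4], b2], b5] + [[[[b1, b3], b5], b2], b4] - [[[[b1, b3], b5], b4], b2]
Distinct normal forms: not equal.


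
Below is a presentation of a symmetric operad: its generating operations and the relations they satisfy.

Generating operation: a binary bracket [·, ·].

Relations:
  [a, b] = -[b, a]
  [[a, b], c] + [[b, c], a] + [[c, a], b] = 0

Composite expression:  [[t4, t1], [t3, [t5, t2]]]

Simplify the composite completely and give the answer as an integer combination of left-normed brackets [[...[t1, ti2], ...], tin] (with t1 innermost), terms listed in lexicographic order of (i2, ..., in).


-[[[[t1, t4], t2], t5], t3] + [[[[t1, t4], t3], t2], t5] - [[[[t1, t4], t3], t5], t2] + [[[[t1, t4], t5], t2], t3]

Expand each bracket as ab - ba; the t1-initial words give the coefficients.
Composite bracket: [[t4, t1], [t3, [t5, t2]]]
Full expansion: 16 signed words from ab - ba (2^4 = 16).
Coefficients come from the t1-initial words:
  the word t1t4t2t5t3 carries sign -1 and contributes -[[[[t1, t4], t2], t5], t3]
  the word t1t4t3t2t5 carries sign +1 and contributes +[[[[t1, t4], t3], t2], t5]
  the word t1t4t3t5t2 carries sign -1 and contributes -[[[[t1, t4], t3], t5], t2]
  the word t1t4t5t2t3 carries sign +1 and contributes +[[[[t1, t4], t5], t2], t3]


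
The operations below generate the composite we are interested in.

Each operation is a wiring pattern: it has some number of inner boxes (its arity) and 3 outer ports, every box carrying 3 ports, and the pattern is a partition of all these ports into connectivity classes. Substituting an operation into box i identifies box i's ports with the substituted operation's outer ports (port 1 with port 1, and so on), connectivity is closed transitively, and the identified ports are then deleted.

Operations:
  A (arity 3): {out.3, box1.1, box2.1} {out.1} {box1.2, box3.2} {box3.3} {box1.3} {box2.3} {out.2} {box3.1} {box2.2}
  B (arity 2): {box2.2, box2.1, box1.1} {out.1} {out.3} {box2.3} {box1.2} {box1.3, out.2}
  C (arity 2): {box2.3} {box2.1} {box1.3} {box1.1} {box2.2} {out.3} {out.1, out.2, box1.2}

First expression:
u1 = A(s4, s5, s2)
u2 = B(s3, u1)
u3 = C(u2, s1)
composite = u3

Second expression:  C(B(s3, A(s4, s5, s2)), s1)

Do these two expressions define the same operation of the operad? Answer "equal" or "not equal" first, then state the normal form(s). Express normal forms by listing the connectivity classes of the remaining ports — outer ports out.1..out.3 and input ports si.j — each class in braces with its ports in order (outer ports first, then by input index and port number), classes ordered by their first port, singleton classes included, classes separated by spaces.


Normal form of the first expression: {out.1, out.2, s3.3} {out.3} {s1.1} {s1.2} {s1.3} {s2.1} {s2.2, s4.2} {s2.3} {s3.1} {s3.2} {s4.1, s5.1} {s4.3} {s5.2} {s5.3}
Normal form of the second expression: {out.1, out.2, s3.3} {out.3} {s1.1} {s1.2} {s1.3} {s2.1} {s2.2, s4.2} {s2.3} {s3.1} {s3.2} {s4.1, s5.1} {s4.3} {s5.2} {s5.3}
Identical normal forms: equal.

equal: each reduces to {out.1, out.2, s3.3} {out.3} {s1.1} {s1.2} {s1.3} {s2.1} {s2.2, s4.2} {s2.3} {s3.1} {s3.2} {s4.1, s5.1} {s4.3} {s5.2} {s5.3}


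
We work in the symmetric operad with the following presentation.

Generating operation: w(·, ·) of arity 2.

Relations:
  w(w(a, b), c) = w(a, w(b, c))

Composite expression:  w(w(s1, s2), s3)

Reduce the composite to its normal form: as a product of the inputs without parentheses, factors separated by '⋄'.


Key point: w is associative — brackets drop, the s-order remains.
w(s1, s2) collapses to s1 ⋄ s2
w(w(s1, s2), s3) collapses to s1 ⋄ s2 ⋄ s3

s1 ⋄ s2 ⋄ s3


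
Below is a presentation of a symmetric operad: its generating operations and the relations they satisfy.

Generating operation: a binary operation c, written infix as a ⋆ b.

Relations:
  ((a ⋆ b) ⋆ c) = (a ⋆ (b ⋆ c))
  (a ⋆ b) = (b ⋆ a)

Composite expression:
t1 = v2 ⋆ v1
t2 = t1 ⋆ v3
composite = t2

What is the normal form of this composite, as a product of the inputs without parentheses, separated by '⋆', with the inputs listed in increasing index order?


Both nesting and order wash out for c; what remains is which v's occur.
(v2 ⋆ v1) reduces to v2 ⋆ v1
((v2 ⋆ v1) ⋆ v3) reduces to v2 ⋆ v1 ⋆ v3
sorting the factors by input index: v1 ⋆ v2 ⋆ v3

v1 ⋆ v2 ⋆ v3


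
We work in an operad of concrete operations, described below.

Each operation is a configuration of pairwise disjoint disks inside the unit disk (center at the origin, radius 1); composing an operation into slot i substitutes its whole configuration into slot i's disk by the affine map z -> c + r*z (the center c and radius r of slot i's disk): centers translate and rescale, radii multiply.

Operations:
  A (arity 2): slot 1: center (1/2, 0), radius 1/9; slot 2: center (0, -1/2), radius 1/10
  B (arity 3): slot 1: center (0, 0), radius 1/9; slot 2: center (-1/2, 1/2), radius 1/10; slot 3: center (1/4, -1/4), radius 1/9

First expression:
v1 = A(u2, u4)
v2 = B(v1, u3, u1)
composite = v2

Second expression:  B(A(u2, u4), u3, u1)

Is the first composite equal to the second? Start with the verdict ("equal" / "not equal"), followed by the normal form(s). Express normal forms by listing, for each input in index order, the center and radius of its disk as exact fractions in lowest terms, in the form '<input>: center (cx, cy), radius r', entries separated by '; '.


The first expression reduces to u1: center (1/4, -1/4), radius 1/9; u2: center (1/18, 0), radius 1/81; u3: center (-1/2, 1/2), radius 1/10; u4: center (0, -1/18), radius 1/90
The second expression reduces to u1: center (1/4, -1/4), radius 1/9; u2: center (1/18, 0), radius 1/81; u3: center (-1/2, 1/2), radius 1/10; u4: center (0, -1/18), radius 1/90
The normal forms match — equal.

equal — both sides give u1: center (1/4, -1/4), radius 1/9; u2: center (1/18, 0), radius 1/81; u3: center (-1/2, 1/2), radius 1/10; u4: center (0, -1/18), radius 1/90


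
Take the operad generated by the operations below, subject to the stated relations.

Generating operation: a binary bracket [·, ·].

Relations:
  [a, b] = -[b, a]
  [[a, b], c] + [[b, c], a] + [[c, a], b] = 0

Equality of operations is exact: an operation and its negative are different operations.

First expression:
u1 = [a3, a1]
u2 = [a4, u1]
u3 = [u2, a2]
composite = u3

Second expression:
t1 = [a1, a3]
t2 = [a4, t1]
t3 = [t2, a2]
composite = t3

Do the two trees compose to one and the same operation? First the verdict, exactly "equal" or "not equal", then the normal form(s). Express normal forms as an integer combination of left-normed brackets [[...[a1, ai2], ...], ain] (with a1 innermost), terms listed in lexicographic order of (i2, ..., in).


not equal: they reduce to [[[a1, a3], a4], a2] and -[[[a1, a3], a4], a2]

Reducing the first expression gives [[[a1, a3], a4], a2]
Reducing the second expression gives -[[[a1, a3], a4], a2]
The forms do not match — not equal.


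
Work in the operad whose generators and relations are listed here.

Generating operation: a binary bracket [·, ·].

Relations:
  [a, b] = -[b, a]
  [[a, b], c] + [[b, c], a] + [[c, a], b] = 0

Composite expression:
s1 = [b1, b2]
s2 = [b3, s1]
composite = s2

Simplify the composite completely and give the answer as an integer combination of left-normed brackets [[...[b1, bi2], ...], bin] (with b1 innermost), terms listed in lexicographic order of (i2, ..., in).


Expand each bracket as ab - ba; the b1-initial words give the coefficients.
Composite bracket: [b3, [b1, b2]]
Applying ab - ba throughout gives 4 signed words (2^2 = 4).
Collect the words opening with b1:
  from b1b2b3, sign -1: term -[[b1, b2], b3]

-[[b1, b2], b3]


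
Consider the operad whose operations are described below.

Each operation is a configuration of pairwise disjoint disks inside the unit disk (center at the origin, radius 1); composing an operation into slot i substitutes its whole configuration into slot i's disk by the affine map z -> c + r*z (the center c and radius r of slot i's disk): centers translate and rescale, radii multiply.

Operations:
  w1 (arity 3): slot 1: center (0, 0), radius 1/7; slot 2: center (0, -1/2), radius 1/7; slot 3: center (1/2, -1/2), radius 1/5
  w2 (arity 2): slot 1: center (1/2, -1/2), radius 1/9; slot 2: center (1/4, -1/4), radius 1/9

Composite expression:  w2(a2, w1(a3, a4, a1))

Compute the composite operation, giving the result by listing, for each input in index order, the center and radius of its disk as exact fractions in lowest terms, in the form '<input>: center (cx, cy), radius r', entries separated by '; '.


a1: center (11/36, -11/36), radius 1/45; a2: center (1/2, -1/2), radius 1/9; a3: center (1/4, -1/4), radius 1/63; a4: center (1/4, -11/36), radius 1/63

Nesting under w2 composes maps z -> c + r*z down each a-path.
a2: after 1 affine step, its disk has center (1/2, -1/2), radius 1/9
a3: after 2 affine steps, its disk has center (1/4, -1/4), radius 1/63
a4: after 2 affine steps, its disk has center (1/4, -11/36), radius 1/63
a1: after 2 affine steps, its disk has center (11/36, -11/36), radius 1/45
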